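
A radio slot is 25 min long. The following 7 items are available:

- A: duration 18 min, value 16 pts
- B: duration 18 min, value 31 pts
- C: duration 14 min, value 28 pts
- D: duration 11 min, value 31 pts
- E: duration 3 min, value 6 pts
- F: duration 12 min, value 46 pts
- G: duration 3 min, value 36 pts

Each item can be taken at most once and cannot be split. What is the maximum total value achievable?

88 pts

Check high-value combinations within 25 min:
- E+F+G: duration 3+12+3=18, value 6+46+36=88
- F+G: duration 12+3=15, value 46+36=82
- D+F: duration 11+12=23, value 31+46=77
- D+E+G: duration 11+3+3=17, value 31+6+36=73
- B+E+G: duration 18+3+3=24, value 31+6+36=73
Best: 88 pts.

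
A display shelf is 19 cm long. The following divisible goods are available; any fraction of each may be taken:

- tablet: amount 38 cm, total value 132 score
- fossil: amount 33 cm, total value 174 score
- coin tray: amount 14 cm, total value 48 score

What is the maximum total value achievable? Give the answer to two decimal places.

100.18

Take in order of value per unit:
- fossil (174/33 per unit): 19 of 33 → value 19×174/33 = 100.1818, running total 100.18
Total 100.18.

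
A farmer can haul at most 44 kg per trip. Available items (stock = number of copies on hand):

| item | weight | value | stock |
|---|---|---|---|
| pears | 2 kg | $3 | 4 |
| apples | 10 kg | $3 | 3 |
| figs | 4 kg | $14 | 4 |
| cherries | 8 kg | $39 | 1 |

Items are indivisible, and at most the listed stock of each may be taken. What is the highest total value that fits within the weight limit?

$110

Top feasible selections:
- 4×pears + 1×apples + 4×figs + 1×cherries: weight 42, value 110
- 4×pears + 4×figs + 1×cherries: weight 32, value 107
- 3×pears + 1×apples + 4×figs + 1×cherries: weight 40, value 107
- 3×pears + 4×figs + 1×cherries: weight 30, value 104
Best: $110.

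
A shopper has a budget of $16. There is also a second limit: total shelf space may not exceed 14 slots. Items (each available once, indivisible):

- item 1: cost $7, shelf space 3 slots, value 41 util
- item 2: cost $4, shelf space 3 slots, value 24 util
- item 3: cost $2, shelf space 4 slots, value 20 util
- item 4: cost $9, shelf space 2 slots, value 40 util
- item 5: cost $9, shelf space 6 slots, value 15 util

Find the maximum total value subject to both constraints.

85 util

Feasible sets respecting both limits:
- item 1+item 2+item 3: cost 13, shelf space 10, value 85
- item 2+item 3+item 4: cost 15, shelf space 9, value 84
- item 1+item 4: cost 16, shelf space 5, value 81
- item 1+item 2: cost 11, shelf space 6, value 65
Best: 85 util.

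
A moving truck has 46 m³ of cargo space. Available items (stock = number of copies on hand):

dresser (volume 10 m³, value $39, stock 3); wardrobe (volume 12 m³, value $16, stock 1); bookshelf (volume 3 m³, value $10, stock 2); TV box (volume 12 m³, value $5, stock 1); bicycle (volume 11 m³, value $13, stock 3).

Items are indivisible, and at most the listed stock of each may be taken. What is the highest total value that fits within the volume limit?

Top feasible selections:
- 3×dresser + 1×wardrobe + 1×bookshelf: volume 45, value 143
- 3×dresser + 1×bookshelf + 1×bicycle: volume 44, value 140
Best: $143.

$143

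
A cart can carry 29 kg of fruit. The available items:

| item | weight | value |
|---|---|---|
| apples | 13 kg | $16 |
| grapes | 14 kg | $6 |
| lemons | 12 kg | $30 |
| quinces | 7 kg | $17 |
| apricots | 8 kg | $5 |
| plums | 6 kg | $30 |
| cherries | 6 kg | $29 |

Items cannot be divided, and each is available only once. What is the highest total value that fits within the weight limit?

Check high-value combinations within 29 kg:
- lemons+plums+cherries: weight 12+6+6=24, value 30+30+29=89
- quinces+apricots+plums+cherries: weight 7+8+6+6=27, value 17+5+30+29=81
- lemons+quinces+plums: weight 12+7+6=25, value 30+17+30=77
Best: $89.

$89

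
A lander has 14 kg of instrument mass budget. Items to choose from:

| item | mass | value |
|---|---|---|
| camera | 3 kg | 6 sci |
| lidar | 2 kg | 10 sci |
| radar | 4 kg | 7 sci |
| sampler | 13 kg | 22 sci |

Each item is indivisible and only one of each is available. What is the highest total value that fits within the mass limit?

Check high-value combinations within 14 kg:
- camera+lidar+radar: mass 3+2+4=9, value 6+10+7=23
- sampler: mass 13, value 22
- lidar+radar: mass 2+4=6, value 10+7=17
- camera+lidar: mass 3+2=5, value 6+10=16
Best: 23 sci.

23 sci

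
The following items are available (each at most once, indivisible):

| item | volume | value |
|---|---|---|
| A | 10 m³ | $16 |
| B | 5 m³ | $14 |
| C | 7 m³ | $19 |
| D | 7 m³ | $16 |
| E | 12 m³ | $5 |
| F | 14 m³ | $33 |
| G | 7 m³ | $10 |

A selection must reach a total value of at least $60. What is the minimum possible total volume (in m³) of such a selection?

Subsets with value ≥ 60, sorted by total volume:
- B+C+F: volume 26, value 66
- B+D+F: volume 26, value 63
- C+D+F: volume 28, value 68
- C+F+G: volume 28, value 62
Minimum volume: 26 m³.

26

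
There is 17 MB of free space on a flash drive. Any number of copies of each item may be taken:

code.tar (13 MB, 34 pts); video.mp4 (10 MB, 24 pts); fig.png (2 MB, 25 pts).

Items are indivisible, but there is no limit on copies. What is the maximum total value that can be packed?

200 pts

Best value-per-unit is fig.png at 25/2, and filling with it alone uses size 8×2=16. No mix of the others beats 8×25 = 200.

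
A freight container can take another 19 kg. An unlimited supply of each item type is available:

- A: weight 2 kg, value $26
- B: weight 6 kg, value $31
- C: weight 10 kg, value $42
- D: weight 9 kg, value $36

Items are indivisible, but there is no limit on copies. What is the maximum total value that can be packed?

Best value-per-unit is A at 26/2, and filling with it alone uses weight 9×2=18. No mix of the others beats 9×26 = 234.

$234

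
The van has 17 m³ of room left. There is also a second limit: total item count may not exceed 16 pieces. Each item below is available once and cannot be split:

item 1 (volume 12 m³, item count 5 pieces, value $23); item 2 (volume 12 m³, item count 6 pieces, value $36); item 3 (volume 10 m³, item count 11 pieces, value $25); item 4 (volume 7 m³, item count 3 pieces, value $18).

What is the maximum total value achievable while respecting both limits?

$43

Feasible sets respecting both limits:
- item 3+item 4: volume 17, item count 14, value 43
- item 2: volume 12, item count 6, value 36
- item 3: volume 10, item count 11, value 25
- item 1: volume 12, item count 5, value 23
Best: $43.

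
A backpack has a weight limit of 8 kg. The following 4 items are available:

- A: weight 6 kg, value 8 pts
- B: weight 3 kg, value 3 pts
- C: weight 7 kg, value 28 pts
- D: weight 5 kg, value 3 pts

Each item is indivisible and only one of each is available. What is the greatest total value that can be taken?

Check high-value combinations within 8 kg:
- C: weight 7, value 28
- A: weight 6, value 8
- B+D: weight 3+5=8, value 3+3=6
Best: 28 pts.

28 pts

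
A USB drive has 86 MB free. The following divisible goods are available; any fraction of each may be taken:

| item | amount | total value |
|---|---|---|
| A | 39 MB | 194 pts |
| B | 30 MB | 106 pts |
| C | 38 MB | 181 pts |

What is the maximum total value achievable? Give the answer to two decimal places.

406.80

Take in order of value per unit:
- A (194/39 per unit): all 39 → value 194, running total 194.00
- C (181/38 per unit): all 38 → value 181, running total 375.00
- B (106/30 per unit): 9 of 30 → value 9×106/30 = 31.8000, running total 406.80
Total 406.80.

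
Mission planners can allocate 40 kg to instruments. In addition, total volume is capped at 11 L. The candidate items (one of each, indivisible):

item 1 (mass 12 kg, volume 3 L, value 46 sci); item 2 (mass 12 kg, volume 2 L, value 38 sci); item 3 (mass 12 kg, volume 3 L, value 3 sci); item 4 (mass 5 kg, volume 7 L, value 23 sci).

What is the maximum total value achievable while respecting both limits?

Feasible sets respecting both limits:
- item 1+item 2+item 3: mass 36, volume 8, value 87
- item 1+item 2: mass 24, volume 5, value 84
- item 1+item 4: mass 17, volume 10, value 69
- item 2+item 4: mass 17, volume 9, value 61
Best: 87 sci.

87 sci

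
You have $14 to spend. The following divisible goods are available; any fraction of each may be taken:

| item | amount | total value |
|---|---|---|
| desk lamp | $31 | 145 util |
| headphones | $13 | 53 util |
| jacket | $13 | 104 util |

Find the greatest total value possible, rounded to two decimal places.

108.68

Take in order of value per unit:
- jacket (104/13 per unit): all 13 → value 104, running total 104.00
- desk lamp (145/31 per unit): 1 of 31 → value 1×145/31 = 4.6774, running total 108.68
Total 108.68.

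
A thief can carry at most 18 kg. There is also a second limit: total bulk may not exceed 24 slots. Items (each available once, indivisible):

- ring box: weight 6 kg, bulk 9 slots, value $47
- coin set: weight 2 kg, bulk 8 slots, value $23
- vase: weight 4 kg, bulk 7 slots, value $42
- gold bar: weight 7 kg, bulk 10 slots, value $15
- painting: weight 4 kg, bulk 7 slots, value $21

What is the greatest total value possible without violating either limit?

Feasible sets respecting both limits:
- ring box+coin set+vase: weight 12, bulk 24, value 112
- ring box+vase+painting: weight 14, bulk 23, value 110
- ring box+coin set+painting: weight 12, bulk 24, value 91
Best: $112.

$112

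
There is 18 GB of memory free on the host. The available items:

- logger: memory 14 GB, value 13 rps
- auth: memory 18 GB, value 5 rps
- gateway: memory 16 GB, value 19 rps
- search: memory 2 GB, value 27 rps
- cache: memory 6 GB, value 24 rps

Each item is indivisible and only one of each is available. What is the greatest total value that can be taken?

51 rps

Check high-value combinations within 18 GB:
- search+cache: memory 2+6=8, value 27+24=51
- gateway+search: memory 16+2=18, value 19+27=46
- logger+search: memory 14+2=16, value 13+27=40
- search: memory 2, value 27
Best: 51 rps.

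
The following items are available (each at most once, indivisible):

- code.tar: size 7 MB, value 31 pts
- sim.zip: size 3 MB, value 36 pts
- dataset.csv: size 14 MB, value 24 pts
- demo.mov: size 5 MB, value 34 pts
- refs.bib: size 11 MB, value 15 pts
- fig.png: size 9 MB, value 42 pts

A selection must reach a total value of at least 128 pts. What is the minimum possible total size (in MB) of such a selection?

Subsets with value ≥ 128, sorted by total size:
- code.tar+sim.zip+demo.mov+fig.png: size 24, value 143
- sim.zip+dataset.csv+demo.mov+fig.png: size 31, value 136
- code.tar+sim.zip+dataset.csv+fig.png: size 33, value 133
- code.tar+sim.zip+demo.mov+refs.bib+fig.png: size 35, value 158
Minimum size: 24 MB.

24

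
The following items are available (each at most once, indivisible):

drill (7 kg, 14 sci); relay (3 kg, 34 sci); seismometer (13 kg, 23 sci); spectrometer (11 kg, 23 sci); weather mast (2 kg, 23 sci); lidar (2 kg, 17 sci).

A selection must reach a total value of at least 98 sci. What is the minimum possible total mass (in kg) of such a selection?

Subsets with value ≥ 98, sorted by total mass:
- drill+relay+spectrometer+weather mast+lidar: mass 25, value 111
- drill+relay+seismometer+weather mast+lidar: mass 27, value 111
Minimum mass: 25 kg.

25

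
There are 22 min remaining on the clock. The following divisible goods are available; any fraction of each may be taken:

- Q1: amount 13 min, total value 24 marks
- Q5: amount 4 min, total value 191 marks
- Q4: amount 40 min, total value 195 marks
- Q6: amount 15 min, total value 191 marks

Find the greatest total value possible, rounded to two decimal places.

Take in order of value per unit:
- Q5 (191/4 per unit): all 4 → value 191, running total 191.00
- Q6 (191/15 per unit): all 15 → value 191, running total 382.00
- Q4 (195/40 per unit): 3 of 40 → value 3×195/40 = 14.6250, running total 396.63
Total 396.63.

396.63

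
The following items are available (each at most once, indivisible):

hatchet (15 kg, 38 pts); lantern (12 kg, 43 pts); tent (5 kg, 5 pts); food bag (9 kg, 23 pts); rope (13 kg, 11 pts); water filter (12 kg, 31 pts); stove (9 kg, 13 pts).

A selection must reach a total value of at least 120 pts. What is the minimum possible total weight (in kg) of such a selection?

48

Subsets with value ≥ 120, sorted by total weight:
- hatchet+lantern+food bag+water filter: weight 48, value 135
- hatchet+lantern+water filter+stove: weight 48, value 125
- hatchet+lantern+tent+food bag+stove: weight 50, value 122
Minimum weight: 48 kg.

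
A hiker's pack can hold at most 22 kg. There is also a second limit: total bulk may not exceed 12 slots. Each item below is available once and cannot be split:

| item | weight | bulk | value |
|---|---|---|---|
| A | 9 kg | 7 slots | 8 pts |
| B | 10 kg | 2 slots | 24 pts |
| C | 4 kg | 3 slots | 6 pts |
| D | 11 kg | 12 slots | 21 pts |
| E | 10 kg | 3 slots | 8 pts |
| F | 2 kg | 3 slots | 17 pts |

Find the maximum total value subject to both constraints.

49 pts

Feasible sets respecting both limits:
- A+B+F: weight 21, bulk 12, value 49
- B+E+F: weight 22, bulk 8, value 49
- B+C+F: weight 16, bulk 8, value 47
Best: 49 pts.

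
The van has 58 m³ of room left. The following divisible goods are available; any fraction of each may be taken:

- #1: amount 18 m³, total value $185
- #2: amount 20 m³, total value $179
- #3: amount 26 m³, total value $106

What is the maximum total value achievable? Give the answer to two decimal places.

445.54

Take in order of value per unit:
- #1 (185/18 per unit): all 18 → value 185, running total 185.00
- #2 (179/20 per unit): all 20 → value 179, running total 364.00
- #3 (106/26 per unit): 20 of 26 → value 20×106/26 = 81.5385, running total 445.54
Total 445.54.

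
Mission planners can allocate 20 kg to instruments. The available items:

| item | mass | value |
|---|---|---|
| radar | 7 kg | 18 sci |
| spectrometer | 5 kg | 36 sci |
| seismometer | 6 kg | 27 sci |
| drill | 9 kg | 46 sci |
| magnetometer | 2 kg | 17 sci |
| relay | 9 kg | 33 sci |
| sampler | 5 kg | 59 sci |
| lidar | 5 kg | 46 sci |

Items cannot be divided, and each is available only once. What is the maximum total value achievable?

158 sci

Check high-value combinations within 20 kg:
- spectrometer+magnetometer+sampler+lidar: mass 5+2+5+5=17, value 36+17+59+46=158
- drill+sampler+lidar: mass 9+5+5=19, value 46+59+46=151
- seismometer+magnetometer+sampler+lidar: mass 6+2+5+5=18, value 27+17+59+46=149
- spectrometer+sampler+lidar: mass 5+5+5=15, value 36+59+46=141
Best: 158 sci.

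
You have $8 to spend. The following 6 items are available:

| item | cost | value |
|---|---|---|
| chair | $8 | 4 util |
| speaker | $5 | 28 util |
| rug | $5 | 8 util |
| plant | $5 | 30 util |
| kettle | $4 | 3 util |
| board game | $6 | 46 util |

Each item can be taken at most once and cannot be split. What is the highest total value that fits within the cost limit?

Check high-value combinations within $8:
- board game: cost 6, value 46
- plant: cost 5, value 30
- speaker: cost 5, value 28
Best: 46 util.

46 util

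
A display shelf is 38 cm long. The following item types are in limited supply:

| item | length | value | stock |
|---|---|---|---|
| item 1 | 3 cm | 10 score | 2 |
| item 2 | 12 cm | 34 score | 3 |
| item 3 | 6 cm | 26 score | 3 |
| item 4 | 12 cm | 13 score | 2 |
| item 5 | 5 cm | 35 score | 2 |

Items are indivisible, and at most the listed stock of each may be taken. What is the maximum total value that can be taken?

168 score

Best selections within length 38 and stock limits:
- 2×item 1 + 3×item 3 + 2×item 5: length 34, value 168
- 1×item 1 + 1×item 2 + 2×item 3 + 2×item 5: length 37, value 166
- 1×item 1 + 3×item 3 + 2×item 5: length 31, value 158
Best: 168 score.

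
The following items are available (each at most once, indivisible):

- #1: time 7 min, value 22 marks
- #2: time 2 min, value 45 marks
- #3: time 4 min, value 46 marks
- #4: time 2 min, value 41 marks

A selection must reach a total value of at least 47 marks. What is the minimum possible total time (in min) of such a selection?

Subsets with value ≥ 47, sorted by total time:
- #2+#4: time 4, value 86
- #2+#3: time 6, value 91
- #3+#4: time 6, value 87
- #2+#3+#4: time 8, value 132
Minimum time: 4 min.

4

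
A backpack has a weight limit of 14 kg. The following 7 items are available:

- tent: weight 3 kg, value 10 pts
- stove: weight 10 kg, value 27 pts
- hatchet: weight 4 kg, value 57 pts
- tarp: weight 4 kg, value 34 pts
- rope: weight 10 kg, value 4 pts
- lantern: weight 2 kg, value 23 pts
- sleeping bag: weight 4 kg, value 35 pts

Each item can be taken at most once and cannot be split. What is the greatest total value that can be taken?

149 pts

This is a 0/1 knapsack; check combinations near the capacity.
- hatchet+tarp+lantern+sleeping bag: weight 4+4+2+4=14, value 57+34+23+35=149
- hatchet+tarp+sleeping bag: weight 4+4+4=12, value 57+34+35=126
- tent+hatchet+lantern+sleeping bag: weight 3+4+2+4=13, value 10+57+23+35=125
Best: 149 pts.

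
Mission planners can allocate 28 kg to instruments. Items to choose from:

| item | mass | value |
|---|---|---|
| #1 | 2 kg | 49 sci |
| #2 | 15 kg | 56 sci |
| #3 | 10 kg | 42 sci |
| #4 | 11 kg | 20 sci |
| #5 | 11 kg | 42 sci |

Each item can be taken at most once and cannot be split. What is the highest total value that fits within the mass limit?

This is a 0/1 knapsack; check combinations near the capacity.
- #1+#2+#3: mass 2+15+10=27, value 49+56+42=147
- #1+#2+#5: mass 2+15+11=28, value 49+56+42=147
- #1+#3+#5: mass 2+10+11=23, value 49+42+42=133
Best: 147 sci.

147 sci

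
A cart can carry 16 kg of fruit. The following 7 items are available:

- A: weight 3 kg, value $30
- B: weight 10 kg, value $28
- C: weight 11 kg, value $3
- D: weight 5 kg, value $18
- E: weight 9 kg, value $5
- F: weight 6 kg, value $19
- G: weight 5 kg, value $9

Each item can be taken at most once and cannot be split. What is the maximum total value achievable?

$67

This is a 0/1 knapsack; check combinations near the capacity.
- A+D+F: weight 3+5+6=14, value 30+18+19=67
- A+B: weight 3+10=13, value 30+28=58
- A+F+G: weight 3+6+5=14, value 30+19+9=58
- A+D+G: weight 3+5+5=13, value 30+18+9=57
Best: $67.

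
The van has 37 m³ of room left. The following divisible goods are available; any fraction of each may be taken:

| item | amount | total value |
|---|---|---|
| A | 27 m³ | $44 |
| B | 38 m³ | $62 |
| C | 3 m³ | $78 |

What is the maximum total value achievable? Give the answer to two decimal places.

133.47

Take in order of value per unit:
- C (78/3 per unit): all 3 → value 78, running total 78.00
- B (62/38 per unit): 34 of 38 → value 34×62/38 = 55.4737, running total 133.47
Total 133.47.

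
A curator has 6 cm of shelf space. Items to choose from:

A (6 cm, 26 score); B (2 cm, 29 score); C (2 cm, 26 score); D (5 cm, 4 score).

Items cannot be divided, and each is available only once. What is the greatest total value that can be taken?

Check high-value combinations within 6 cm:
- B+C: length 2+2=4, value 29+26=55
- B: length 2, value 29
- C: length 2, value 26
- A: length 6, value 26
- D: length 5, value 4
Best: 55 score.

55 score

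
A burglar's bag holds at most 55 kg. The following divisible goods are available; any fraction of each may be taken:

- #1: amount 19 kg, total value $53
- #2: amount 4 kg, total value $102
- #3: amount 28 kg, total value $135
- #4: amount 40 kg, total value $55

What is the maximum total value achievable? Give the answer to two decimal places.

Take in order of value per unit:
- #2 (102/4 per unit): all 4 → value 102, running total 102.00
- #3 (135/28 per unit): all 28 → value 135, running total 237.00
- #1 (53/19 per unit): all 19 → value 53, running total 290.00
- #4 (55/40 per unit): 4 of 40 → value 4×55/40 = 5.5000, running total 295.50
Total 295.50.

295.50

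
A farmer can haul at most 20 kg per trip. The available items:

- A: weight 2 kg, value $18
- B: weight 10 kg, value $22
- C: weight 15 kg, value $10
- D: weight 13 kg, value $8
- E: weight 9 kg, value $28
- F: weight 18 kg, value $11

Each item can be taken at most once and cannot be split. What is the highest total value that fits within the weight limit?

This is a 0/1 knapsack; check combinations near the capacity.
- B+E: weight 10+9=19, value 22+28=50
- A+E: weight 2+9=11, value 18+28=46
- A+B: weight 2+10=12, value 18+22=40
Best: $50.

$50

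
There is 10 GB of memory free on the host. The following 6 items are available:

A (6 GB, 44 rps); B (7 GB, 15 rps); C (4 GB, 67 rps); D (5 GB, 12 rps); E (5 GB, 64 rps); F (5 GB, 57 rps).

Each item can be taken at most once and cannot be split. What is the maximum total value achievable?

131 rps

This is a 0/1 knapsack; check combinations near the capacity.
- C+E: memory 4+5=9, value 67+64=131
- C+F: memory 4+5=9, value 67+57=124
- E+F: memory 5+5=10, value 64+57=121
- A+C: memory 6+4=10, value 44+67=111
- C+D: memory 4+5=9, value 67+12=79
Best: 131 rps.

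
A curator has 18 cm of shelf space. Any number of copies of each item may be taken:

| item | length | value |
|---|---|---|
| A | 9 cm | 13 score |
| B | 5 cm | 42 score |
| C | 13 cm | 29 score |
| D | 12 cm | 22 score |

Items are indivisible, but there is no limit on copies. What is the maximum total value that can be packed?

Best value-per-unit is B at 42/5, and filling with it alone uses length 3×5=15. No mix of the others beats 3×42 = 126.

126 score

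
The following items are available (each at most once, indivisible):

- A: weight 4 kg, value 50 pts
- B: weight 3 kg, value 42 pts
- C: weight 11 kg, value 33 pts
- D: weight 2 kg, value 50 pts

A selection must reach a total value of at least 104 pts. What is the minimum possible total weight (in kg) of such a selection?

Subsets with value ≥ 104, sorted by total weight:
- A+B+D: weight 9, value 142
- B+C+D: weight 16, value 125
- A+C+D: weight 17, value 133
Minimum weight: 9 kg.

9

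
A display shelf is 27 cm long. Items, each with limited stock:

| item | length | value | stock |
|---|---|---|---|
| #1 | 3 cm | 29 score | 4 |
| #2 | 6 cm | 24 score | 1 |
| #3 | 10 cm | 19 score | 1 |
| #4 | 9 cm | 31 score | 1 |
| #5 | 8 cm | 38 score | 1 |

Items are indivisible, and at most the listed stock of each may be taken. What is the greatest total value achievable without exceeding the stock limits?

Best selections within length 27 and stock limits:
- 4×#1 + 1×#2 + 1×#5: length 26, value 178
- 4×#1 + 1×#2 + 1×#4: length 27, value 171
- 3×#1 + 1×#4 + 1×#5: length 26, value 156
Best: 178 score.

178 score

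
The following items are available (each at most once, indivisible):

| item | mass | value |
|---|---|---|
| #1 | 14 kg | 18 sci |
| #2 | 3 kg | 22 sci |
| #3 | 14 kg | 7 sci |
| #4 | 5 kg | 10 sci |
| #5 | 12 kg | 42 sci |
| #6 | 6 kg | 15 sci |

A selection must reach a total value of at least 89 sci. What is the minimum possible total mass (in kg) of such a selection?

26

Subsets with value ≥ 89, sorted by total mass:
- #2+#4+#5+#6: mass 26, value 89
- #1+#2+#4+#5: mass 34, value 92
- #1+#2+#5+#6: mass 35, value 97
Minimum mass: 26 kg.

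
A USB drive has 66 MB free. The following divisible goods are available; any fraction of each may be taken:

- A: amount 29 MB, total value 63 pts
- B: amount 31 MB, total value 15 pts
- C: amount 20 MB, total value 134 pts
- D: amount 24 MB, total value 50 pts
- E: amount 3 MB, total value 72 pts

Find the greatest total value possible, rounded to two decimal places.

298.17

Take in order of value per unit:
- E (72/3 per unit): all 3 → value 72, running total 72.00
- C (134/20 per unit): all 20 → value 134, running total 206.00
- A (63/29 per unit): all 29 → value 63, running total 269.00
- D (50/24 per unit): 14 of 24 → value 14×50/24 = 29.1667, running total 298.17
Total 298.17.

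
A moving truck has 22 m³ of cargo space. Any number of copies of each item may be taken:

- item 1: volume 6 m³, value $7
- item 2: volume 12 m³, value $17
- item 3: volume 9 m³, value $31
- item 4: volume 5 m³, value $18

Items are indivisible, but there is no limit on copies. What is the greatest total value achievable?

Best value-per-unit is item 4 at 18/5, and filling with it alone uses volume 4×5=20. No mix of the others beats 4×18 = 72.

$72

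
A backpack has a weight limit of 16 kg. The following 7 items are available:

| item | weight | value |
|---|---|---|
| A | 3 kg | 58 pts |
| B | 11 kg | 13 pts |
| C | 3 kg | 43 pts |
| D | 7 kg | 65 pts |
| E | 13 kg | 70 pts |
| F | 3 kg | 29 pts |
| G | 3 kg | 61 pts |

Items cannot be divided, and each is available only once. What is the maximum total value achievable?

227 pts

Check high-value combinations within 16 kg:
- A+C+D+G: weight 3+3+7+3=16, value 58+43+65+61=227
- A+D+F+G: weight 3+7+3+3=16, value 58+65+29+61=213
- C+D+F+G: weight 3+7+3+3=16, value 43+65+29+61=198
- A+C+D+F: weight 3+3+7+3=16, value 58+43+65+29=195
- A+C+F+G: weight 3+3+3+3=12, value 58+43+29+61=191
Best: 227 pts.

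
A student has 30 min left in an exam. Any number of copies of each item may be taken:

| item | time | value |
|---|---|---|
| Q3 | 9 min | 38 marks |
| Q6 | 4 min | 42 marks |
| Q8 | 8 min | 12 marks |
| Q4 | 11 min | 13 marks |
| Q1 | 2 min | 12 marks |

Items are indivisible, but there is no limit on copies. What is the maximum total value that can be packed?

Best value-per-unit is Q6 at 42/4; filling with it alone gives 7×42 = 294.
Optimal mix: 7×Q6 + 1×Q1 → time 30, value 306.

306 marks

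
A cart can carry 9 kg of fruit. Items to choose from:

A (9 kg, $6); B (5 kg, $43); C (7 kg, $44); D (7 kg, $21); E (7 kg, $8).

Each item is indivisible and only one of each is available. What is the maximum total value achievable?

$44

Check high-value combinations within 9 kg:
- C: weight 7, value 44
- B: weight 5, value 43
- D: weight 7, value 21
- E: weight 7, value 8
- A: weight 9, value 6
Best: $44.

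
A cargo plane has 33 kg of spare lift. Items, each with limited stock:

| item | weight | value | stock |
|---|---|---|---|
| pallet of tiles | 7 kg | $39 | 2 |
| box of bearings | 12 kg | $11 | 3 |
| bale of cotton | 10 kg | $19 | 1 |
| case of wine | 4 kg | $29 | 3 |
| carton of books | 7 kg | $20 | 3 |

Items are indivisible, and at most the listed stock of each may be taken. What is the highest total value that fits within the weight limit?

Top feasible selections:
- 2×pallet of tiles + 3×case of wine + 1×carton of books: weight 33, value 185
- 1×pallet of tiles + 3×case of wine + 2×carton of books: weight 33, value 166
- 2×pallet of tiles + 3×case of wine: weight 26, value 165
Best: $185.

$185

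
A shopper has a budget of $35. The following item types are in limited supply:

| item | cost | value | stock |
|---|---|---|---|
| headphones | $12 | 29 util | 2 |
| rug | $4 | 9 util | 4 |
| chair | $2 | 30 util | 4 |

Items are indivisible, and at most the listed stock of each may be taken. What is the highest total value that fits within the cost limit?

Top feasible selections:
- 2×headphones + 4×chair: cost 32, value 178
- 1×headphones + 3×rug + 4×chair: cost 32, value 176
Best: 178 util.

178 util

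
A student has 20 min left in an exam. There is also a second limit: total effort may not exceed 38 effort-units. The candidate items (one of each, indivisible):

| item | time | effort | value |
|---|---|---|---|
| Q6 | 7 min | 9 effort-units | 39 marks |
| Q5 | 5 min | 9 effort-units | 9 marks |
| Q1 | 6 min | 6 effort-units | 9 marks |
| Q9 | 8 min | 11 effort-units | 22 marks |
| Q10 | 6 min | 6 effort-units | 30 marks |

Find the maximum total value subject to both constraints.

Feasible sets respecting both limits:
- Q6+Q5+Q10: time 18, effort 24, value 78
- Q6+Q1+Q10: time 19, effort 21, value 78
- Q6+Q5+Q9: time 20, effort 29, value 70
Best: 78 marks.

78 marks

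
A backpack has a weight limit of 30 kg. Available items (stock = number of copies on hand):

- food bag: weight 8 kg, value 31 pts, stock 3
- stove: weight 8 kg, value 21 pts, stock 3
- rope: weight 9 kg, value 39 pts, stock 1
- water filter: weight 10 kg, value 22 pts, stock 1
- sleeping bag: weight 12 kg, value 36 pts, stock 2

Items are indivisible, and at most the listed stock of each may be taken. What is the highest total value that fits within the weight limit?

106 pts

Best selections within weight 30 and stock limits:
- 1×food bag + 1×rope + 1×sleeping bag: weight 29, value 106
- 2×food bag + 1×rope: weight 25, value 101
Best: 106 pts.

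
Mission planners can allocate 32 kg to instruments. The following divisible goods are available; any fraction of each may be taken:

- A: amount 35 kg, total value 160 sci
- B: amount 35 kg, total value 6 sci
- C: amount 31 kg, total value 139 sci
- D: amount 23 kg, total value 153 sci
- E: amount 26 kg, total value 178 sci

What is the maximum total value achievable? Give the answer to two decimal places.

Take in order of value per unit:
- E (178/26 per unit): all 26 → value 178, running total 178.00
- D (153/23 per unit): 6 of 23 → value 6×153/23 = 39.9130, running total 217.91
Total 217.91.

217.91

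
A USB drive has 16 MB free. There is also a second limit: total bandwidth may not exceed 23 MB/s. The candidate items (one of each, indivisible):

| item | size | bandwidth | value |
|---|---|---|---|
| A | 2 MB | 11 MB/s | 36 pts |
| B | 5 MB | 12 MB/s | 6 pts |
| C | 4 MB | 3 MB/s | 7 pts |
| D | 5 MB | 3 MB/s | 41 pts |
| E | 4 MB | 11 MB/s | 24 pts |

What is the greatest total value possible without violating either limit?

84 pts

Feasible sets respecting both limits:
- A+C+D: size 11, bandwidth 17, value 84
- A+D: size 7, bandwidth 14, value 77
- C+D+E: size 13, bandwidth 17, value 72
- D+E: size 9, bandwidth 14, value 65
Best: 84 pts.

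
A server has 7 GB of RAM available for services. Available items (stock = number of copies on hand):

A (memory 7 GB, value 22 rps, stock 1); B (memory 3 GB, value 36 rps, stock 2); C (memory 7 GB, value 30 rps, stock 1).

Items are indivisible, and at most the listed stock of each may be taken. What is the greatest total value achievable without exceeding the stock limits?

Top feasible selections:
- 2×B: memory 6, value 72
- 1×B: memory 3, value 36
Best: 72 rps.

72 rps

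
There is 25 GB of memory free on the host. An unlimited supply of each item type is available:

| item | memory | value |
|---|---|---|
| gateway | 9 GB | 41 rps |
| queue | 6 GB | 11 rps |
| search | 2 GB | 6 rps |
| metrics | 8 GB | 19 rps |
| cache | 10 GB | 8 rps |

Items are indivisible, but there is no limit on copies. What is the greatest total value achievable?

Best value-per-unit is gateway at 41/9; filling with it alone gives 2×41 = 82.
Optimal mix: 2×gateway + 3×search → memory 24, value 100.

100 rps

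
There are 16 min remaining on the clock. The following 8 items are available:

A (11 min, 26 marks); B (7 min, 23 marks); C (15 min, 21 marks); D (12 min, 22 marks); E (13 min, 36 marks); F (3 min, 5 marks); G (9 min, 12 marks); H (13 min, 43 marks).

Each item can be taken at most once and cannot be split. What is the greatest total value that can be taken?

Check high-value combinations within 16 min:
- F+H: time 3+13=16, value 5+43=48
- H: time 13, value 43
- E+F: time 13+3=16, value 36+5=41
- E: time 13, value 36
- B+G: time 7+9=16, value 23+12=35
Best: 48 marks.

48 marks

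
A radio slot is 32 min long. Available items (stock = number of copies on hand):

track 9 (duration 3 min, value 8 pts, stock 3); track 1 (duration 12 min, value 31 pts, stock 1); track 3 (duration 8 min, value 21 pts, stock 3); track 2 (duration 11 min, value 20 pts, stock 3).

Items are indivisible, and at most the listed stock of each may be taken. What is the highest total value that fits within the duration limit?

Best selections within duration 32 and stock limits:
- 1×track 9 + 1×track 1 + 2×track 3: duration 31, value 81
- 2×track 9 + 3×track 3: duration 30, value 79
- 3×track 9 + 1×track 1 + 1×track 3: duration 29, value 76
Best: 81 pts.

81 pts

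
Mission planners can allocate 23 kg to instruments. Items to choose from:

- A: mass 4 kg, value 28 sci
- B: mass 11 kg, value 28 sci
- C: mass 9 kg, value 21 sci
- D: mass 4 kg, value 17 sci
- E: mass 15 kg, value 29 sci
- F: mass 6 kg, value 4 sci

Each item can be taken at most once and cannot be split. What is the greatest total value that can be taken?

Check high-value combinations within 23 kg:
- A+D+E: mass 4+4+15=23, value 28+17+29=74
- A+B+D: mass 4+11+4=19, value 28+28+17=73
- A+C+D+F: mass 4+9+4+6=23, value 28+21+17+4=70
Best: 74 sci.

74 sci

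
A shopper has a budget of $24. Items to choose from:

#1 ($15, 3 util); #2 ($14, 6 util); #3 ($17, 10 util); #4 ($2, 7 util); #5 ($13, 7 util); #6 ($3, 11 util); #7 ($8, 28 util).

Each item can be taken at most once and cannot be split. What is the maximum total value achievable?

46 util

Check high-value combinations within $24:
- #4+#6+#7: cost 2+3+8=13, value 7+11+28=46
- #5+#6+#7: cost 13+3+8=24, value 7+11+28=46
- #4+#5+#7: cost 2+13+8=23, value 7+7+28=42
- #2+#4+#7: cost 14+2+8=24, value 6+7+28=41
Best: 46 util.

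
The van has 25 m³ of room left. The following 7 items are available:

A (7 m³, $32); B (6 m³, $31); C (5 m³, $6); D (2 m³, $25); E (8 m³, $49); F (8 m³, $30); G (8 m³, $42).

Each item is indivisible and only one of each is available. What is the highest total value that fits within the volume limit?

Check high-value combinations within 25 m³:
- A+D+E+G: volume 7+2+8+8=25, value 32+25+49+42=148
- B+D+E+G: volume 6+2+8+8=24, value 31+25+49+42=147
- A+B+D+E: volume 7+6+2+8=23, value 32+31+25+49=137
Best: $148.

$148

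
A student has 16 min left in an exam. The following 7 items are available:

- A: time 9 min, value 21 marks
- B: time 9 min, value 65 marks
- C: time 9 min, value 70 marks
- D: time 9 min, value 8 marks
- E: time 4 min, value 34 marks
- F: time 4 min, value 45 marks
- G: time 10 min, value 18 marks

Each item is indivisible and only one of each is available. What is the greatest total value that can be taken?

This is a 0/1 knapsack; check combinations near the capacity.
- C+F: time 9+4=13, value 70+45=115
- B+F: time 9+4=13, value 65+45=110
- C+E: time 9+4=13, value 70+34=104
- B+E: time 9+4=13, value 65+34=99
Best: 115 marks.

115 marks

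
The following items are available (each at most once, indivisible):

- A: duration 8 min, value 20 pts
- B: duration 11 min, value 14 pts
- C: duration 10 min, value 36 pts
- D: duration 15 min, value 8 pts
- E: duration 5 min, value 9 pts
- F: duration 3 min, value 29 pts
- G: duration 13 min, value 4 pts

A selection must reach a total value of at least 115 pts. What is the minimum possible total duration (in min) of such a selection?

Subsets with value ≥ 115, sorted by total duration:
- A+B+C+D+E+F: duration 52, value 116
- A+B+C+D+E+F+G: duration 65, value 120
Minimum duration: 52 min.

52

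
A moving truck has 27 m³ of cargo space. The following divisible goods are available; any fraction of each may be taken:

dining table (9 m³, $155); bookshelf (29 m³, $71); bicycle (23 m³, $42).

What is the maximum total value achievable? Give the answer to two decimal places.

199.07

Take in order of value per unit:
- dining table (155/9 per unit): all 9 → value 155, running total 155.00
- bookshelf (71/29 per unit): 18 of 29 → value 18×71/29 = 44.0690, running total 199.07
Total 199.07.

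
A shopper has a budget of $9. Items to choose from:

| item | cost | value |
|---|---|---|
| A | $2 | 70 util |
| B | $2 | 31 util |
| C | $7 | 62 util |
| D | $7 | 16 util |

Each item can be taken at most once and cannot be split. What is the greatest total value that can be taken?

This is a 0/1 knapsack; check combinations near the capacity.
- A+C: cost 2+7=9, value 70+62=132
- A+B: cost 2+2=4, value 70+31=101
- B+C: cost 2+7=9, value 31+62=93
- A+D: cost 2+7=9, value 70+16=86
Best: 132 util.

132 util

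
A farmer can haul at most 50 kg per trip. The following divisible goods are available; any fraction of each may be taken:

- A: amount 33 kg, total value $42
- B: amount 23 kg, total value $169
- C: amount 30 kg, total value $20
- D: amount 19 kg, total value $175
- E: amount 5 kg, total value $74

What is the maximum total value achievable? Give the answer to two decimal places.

421.82

Take in order of value per unit:
- E (74/5 per unit): all 5 → value 74, running total 74.00
- D (175/19 per unit): all 19 → value 175, running total 249.00
- B (169/23 per unit): all 23 → value 169, running total 418.00
- A (42/33 per unit): 3 of 33 → value 3×42/33 = 3.8182, running total 421.82
Total 421.82.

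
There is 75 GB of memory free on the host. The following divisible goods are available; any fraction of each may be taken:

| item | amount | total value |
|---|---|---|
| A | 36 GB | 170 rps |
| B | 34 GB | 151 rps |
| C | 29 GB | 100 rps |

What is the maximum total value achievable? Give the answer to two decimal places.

Take in order of value per unit:
- A (170/36 per unit): all 36 → value 170, running total 170.00
- B (151/34 per unit): all 34 → value 151, running total 321.00
- C (100/29 per unit): 5 of 29 → value 5×100/29 = 17.2414, running total 338.24
Total 338.24.

338.24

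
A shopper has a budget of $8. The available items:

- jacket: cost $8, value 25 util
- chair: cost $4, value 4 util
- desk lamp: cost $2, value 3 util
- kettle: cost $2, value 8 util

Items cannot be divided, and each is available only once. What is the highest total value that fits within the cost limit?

25 util

Check high-value combinations within $8:
- jacket: cost 8, value 25
- chair+desk lamp+kettle: cost 4+2+2=8, value 4+3+8=15
- chair+kettle: cost 4+2=6, value 4+8=12
- desk lamp+kettle: cost 2+2=4, value 3+8=11
Best: 25 util.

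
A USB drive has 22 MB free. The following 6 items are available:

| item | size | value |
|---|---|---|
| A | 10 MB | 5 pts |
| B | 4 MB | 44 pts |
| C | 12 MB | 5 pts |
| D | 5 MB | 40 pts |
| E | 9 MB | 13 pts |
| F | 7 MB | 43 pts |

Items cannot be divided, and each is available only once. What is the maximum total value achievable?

127 pts

Check high-value combinations within 22 MB:
- B+D+F: size 4+5+7=16, value 44+40+43=127
- B+E+F: size 4+9+7=20, value 44+13+43=100
- B+D+E: size 4+5+9=18, value 44+40+13=97
- D+E+F: size 5+9+7=21, value 40+13+43=96
- A+B+F: size 10+4+7=21, value 5+44+43=92
Best: 127 pts.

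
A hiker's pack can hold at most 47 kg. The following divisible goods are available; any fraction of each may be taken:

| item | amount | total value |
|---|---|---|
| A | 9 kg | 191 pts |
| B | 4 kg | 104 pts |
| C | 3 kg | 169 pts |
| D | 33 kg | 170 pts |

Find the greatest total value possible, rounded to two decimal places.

623.70

Take in order of value per unit:
- C (169/3 per unit): all 3 → value 169, running total 169.00
- B (104/4 per unit): all 4 → value 104, running total 273.00
- A (191/9 per unit): all 9 → value 191, running total 464.00
- D (170/33 per unit): 31 of 33 → value 31×170/33 = 159.6970, running total 623.70
Total 623.70.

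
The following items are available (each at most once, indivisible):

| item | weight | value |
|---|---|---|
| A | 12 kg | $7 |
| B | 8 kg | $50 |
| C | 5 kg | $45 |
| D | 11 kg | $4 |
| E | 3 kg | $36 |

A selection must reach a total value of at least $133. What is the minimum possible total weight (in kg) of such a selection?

27

Subsets with value ≥ 133, sorted by total weight:
- B+C+D+E: weight 27, value 135
- A+B+C+E: weight 28, value 138
Minimum weight: 27 kg.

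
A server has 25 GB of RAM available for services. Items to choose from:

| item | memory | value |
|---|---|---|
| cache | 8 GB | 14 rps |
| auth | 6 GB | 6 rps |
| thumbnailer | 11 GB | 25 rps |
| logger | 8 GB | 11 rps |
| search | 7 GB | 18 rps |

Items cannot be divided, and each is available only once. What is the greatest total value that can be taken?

This is a 0/1 knapsack; check combinations near the capacity.
- auth+thumbnailer+search: memory 6+11+7=24, value 6+25+18=49
- cache+auth+thumbnailer: memory 8+6+11=25, value 14+6+25=45
- thumbnailer+search: memory 11+7=18, value 25+18=43
Best: 49 rps.

49 rps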